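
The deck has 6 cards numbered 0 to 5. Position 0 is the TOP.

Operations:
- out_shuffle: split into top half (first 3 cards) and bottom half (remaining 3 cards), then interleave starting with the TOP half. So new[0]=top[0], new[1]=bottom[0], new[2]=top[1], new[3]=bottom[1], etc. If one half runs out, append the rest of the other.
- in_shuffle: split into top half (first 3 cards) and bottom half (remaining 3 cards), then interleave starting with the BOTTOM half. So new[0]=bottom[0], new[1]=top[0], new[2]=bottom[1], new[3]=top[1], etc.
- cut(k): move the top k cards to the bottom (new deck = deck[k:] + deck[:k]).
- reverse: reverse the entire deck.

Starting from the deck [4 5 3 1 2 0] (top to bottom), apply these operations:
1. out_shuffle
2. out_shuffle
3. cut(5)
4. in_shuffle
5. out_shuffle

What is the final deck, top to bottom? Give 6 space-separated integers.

Answer: 1 4 0 5 3 2

Derivation:
After op 1 (out_shuffle): [4 1 5 2 3 0]
After op 2 (out_shuffle): [4 2 1 3 5 0]
After op 3 (cut(5)): [0 4 2 1 3 5]
After op 4 (in_shuffle): [1 0 3 4 5 2]
After op 5 (out_shuffle): [1 4 0 5 3 2]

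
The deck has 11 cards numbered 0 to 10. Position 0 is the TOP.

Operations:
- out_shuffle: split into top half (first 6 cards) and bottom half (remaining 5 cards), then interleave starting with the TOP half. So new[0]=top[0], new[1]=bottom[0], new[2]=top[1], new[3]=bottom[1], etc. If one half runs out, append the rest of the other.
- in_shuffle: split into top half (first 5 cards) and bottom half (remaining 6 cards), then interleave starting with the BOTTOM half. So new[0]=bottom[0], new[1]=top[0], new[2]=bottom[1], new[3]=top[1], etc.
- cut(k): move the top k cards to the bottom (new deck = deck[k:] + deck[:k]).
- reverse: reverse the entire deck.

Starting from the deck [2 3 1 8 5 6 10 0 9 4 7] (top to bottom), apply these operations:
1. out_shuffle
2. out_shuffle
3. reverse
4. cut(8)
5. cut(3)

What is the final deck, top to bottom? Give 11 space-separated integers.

Answer: 9 6 1 7 0 5 3 4 10 8 2

Derivation:
After op 1 (out_shuffle): [2 10 3 0 1 9 8 4 5 7 6]
After op 2 (out_shuffle): [2 8 10 4 3 5 0 7 1 6 9]
After op 3 (reverse): [9 6 1 7 0 5 3 4 10 8 2]
After op 4 (cut(8)): [10 8 2 9 6 1 7 0 5 3 4]
After op 5 (cut(3)): [9 6 1 7 0 5 3 4 10 8 2]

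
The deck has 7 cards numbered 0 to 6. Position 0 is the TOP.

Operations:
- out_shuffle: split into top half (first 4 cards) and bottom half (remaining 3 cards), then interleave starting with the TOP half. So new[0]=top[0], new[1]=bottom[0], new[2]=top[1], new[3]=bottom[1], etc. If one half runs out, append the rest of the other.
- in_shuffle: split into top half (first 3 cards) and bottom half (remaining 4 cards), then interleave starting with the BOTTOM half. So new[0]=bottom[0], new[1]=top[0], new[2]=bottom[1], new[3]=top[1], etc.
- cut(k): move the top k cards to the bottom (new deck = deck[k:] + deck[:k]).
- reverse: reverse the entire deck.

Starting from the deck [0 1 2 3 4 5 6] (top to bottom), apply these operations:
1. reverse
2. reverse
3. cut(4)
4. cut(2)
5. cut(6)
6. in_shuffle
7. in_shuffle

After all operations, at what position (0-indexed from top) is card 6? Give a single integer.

Answer: 0

Derivation:
After op 1 (reverse): [6 5 4 3 2 1 0]
After op 2 (reverse): [0 1 2 3 4 5 6]
After op 3 (cut(4)): [4 5 6 0 1 2 3]
After op 4 (cut(2)): [6 0 1 2 3 4 5]
After op 5 (cut(6)): [5 6 0 1 2 3 4]
After op 6 (in_shuffle): [1 5 2 6 3 0 4]
After op 7 (in_shuffle): [6 1 3 5 0 2 4]
Card 6 is at position 0.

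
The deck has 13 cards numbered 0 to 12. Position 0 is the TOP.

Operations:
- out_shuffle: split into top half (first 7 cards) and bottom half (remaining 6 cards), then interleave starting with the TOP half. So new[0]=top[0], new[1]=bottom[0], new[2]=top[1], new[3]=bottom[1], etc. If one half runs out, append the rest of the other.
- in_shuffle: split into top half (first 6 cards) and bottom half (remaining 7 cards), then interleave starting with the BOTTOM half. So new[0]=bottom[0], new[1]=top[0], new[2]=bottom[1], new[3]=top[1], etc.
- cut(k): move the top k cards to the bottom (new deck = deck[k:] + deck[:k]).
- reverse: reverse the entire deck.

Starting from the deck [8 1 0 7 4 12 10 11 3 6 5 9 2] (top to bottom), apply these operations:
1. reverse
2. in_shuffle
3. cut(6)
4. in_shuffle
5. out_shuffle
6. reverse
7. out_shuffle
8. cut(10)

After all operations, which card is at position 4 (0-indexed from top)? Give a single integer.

After op 1 (reverse): [2 9 5 6 3 11 10 12 4 7 0 1 8]
After op 2 (in_shuffle): [10 2 12 9 4 5 7 6 0 3 1 11 8]
After op 3 (cut(6)): [7 6 0 3 1 11 8 10 2 12 9 4 5]
After op 4 (in_shuffle): [8 7 10 6 2 0 12 3 9 1 4 11 5]
After op 5 (out_shuffle): [8 3 7 9 10 1 6 4 2 11 0 5 12]
After op 6 (reverse): [12 5 0 11 2 4 6 1 10 9 7 3 8]
After op 7 (out_shuffle): [12 1 5 10 0 9 11 7 2 3 4 8 6]
After op 8 (cut(10)): [4 8 6 12 1 5 10 0 9 11 7 2 3]
Position 4: card 1.

Answer: 1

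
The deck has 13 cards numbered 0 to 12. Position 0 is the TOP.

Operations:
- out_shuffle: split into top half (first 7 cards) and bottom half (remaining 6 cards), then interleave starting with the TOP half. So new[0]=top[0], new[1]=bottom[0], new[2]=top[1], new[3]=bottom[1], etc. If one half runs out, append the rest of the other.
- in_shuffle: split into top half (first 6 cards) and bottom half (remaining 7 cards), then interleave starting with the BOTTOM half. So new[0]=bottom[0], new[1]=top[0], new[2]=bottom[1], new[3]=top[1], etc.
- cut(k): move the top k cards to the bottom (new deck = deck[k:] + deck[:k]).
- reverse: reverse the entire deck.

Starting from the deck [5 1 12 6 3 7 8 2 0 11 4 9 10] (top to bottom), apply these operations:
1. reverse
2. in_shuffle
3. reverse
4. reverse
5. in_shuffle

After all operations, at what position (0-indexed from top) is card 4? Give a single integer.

After op 1 (reverse): [10 9 4 11 0 2 8 7 3 6 12 1 5]
After op 2 (in_shuffle): [8 10 7 9 3 4 6 11 12 0 1 2 5]
After op 3 (reverse): [5 2 1 0 12 11 6 4 3 9 7 10 8]
After op 4 (reverse): [8 10 7 9 3 4 6 11 12 0 1 2 5]
After op 5 (in_shuffle): [6 8 11 10 12 7 0 9 1 3 2 4 5]
Card 4 is at position 11.

Answer: 11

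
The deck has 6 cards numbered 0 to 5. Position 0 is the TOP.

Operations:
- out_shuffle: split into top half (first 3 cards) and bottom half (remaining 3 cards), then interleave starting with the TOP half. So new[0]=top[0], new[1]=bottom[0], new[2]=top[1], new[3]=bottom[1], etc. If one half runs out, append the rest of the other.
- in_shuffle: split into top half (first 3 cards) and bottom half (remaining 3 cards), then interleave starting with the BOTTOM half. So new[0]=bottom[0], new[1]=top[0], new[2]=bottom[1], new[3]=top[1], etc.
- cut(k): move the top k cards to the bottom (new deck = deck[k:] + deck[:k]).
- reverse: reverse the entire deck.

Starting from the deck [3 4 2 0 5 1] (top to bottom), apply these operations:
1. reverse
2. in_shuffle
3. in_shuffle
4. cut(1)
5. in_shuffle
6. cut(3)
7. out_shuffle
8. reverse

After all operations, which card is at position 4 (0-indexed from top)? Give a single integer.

After op 1 (reverse): [1 5 0 2 4 3]
After op 2 (in_shuffle): [2 1 4 5 3 0]
After op 3 (in_shuffle): [5 2 3 1 0 4]
After op 4 (cut(1)): [2 3 1 0 4 5]
After op 5 (in_shuffle): [0 2 4 3 5 1]
After op 6 (cut(3)): [3 5 1 0 2 4]
After op 7 (out_shuffle): [3 0 5 2 1 4]
After op 8 (reverse): [4 1 2 5 0 3]
Position 4: card 0.

Answer: 0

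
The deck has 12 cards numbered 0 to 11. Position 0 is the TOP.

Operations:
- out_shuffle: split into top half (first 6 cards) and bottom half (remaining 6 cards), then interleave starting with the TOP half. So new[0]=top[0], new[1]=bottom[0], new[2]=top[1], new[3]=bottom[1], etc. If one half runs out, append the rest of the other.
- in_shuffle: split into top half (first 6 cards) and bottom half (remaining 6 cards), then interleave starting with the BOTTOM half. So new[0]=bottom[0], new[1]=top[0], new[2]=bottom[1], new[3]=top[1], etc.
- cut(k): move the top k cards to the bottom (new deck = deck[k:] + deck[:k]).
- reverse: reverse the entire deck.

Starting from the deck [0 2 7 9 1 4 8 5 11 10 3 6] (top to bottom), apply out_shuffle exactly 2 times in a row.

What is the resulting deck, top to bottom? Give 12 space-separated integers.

Answer: 0 9 8 10 2 1 5 3 7 4 11 6

Derivation:
After op 1 (out_shuffle): [0 8 2 5 7 11 9 10 1 3 4 6]
After op 2 (out_shuffle): [0 9 8 10 2 1 5 3 7 4 11 6]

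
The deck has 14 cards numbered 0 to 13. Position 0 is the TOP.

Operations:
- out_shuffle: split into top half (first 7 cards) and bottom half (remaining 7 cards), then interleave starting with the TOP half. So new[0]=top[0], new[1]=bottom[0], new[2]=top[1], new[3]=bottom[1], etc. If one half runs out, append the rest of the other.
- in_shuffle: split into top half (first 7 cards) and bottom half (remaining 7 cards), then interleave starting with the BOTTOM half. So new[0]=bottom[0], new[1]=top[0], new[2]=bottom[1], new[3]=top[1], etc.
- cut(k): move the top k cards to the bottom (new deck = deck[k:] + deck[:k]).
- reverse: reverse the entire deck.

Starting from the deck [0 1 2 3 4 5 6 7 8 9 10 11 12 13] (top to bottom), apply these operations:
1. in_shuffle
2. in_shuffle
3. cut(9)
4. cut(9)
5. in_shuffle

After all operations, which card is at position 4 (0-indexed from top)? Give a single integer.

After op 1 (in_shuffle): [7 0 8 1 9 2 10 3 11 4 12 5 13 6]
After op 2 (in_shuffle): [3 7 11 0 4 8 12 1 5 9 13 2 6 10]
After op 3 (cut(9)): [9 13 2 6 10 3 7 11 0 4 8 12 1 5]
After op 4 (cut(9)): [4 8 12 1 5 9 13 2 6 10 3 7 11 0]
After op 5 (in_shuffle): [2 4 6 8 10 12 3 1 7 5 11 9 0 13]
Position 4: card 10.

Answer: 10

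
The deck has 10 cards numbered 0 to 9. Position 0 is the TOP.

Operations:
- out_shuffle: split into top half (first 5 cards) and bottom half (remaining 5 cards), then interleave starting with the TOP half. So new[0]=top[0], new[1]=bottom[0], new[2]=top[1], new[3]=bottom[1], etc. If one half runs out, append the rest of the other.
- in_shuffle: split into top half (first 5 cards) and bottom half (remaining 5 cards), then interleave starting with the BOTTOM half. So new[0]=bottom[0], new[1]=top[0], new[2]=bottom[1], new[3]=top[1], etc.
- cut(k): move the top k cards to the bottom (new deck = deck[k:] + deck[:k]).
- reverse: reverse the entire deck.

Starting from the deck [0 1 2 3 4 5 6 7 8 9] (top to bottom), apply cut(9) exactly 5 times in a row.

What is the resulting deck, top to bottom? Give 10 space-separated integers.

After op 1 (cut(9)): [9 0 1 2 3 4 5 6 7 8]
After op 2 (cut(9)): [8 9 0 1 2 3 4 5 6 7]
After op 3 (cut(9)): [7 8 9 0 1 2 3 4 5 6]
After op 4 (cut(9)): [6 7 8 9 0 1 2 3 4 5]
After op 5 (cut(9)): [5 6 7 8 9 0 1 2 3 4]

Answer: 5 6 7 8 9 0 1 2 3 4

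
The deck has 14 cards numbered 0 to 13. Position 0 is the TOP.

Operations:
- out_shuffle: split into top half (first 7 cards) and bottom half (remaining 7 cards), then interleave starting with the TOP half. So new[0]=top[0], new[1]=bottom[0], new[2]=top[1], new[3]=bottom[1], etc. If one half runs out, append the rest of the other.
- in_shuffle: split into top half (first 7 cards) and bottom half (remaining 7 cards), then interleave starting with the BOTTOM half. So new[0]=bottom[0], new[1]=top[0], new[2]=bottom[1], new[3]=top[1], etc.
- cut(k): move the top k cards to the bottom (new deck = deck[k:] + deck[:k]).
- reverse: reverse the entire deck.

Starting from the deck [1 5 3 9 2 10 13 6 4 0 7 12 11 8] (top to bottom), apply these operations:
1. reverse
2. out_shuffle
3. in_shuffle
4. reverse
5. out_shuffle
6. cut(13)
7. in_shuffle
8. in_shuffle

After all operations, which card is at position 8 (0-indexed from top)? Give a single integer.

After op 1 (reverse): [8 11 12 7 0 4 6 13 10 2 9 3 5 1]
After op 2 (out_shuffle): [8 13 11 10 12 2 7 9 0 3 4 5 6 1]
After op 3 (in_shuffle): [9 8 0 13 3 11 4 10 5 12 6 2 1 7]
After op 4 (reverse): [7 1 2 6 12 5 10 4 11 3 13 0 8 9]
After op 5 (out_shuffle): [7 4 1 11 2 3 6 13 12 0 5 8 10 9]
After op 6 (cut(13)): [9 7 4 1 11 2 3 6 13 12 0 5 8 10]
After op 7 (in_shuffle): [6 9 13 7 12 4 0 1 5 11 8 2 10 3]
After op 8 (in_shuffle): [1 6 5 9 11 13 8 7 2 12 10 4 3 0]
Position 8: card 2.

Answer: 2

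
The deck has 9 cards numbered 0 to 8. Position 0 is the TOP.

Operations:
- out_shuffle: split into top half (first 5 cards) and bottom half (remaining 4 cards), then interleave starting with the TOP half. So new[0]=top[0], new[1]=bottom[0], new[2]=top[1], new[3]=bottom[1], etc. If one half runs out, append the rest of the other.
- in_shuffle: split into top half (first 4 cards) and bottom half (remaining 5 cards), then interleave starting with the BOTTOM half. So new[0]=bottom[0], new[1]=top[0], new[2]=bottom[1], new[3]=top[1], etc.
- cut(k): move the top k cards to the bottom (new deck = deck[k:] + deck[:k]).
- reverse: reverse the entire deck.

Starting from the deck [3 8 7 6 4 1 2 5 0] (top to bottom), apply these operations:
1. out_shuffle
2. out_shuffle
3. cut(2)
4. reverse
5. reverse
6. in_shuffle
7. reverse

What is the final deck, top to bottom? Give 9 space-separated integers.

Answer: 5 0 3 8 7 6 4 1 2

Derivation:
After op 1 (out_shuffle): [3 1 8 2 7 5 6 0 4]
After op 2 (out_shuffle): [3 5 1 6 8 0 2 4 7]
After op 3 (cut(2)): [1 6 8 0 2 4 7 3 5]
After op 4 (reverse): [5 3 7 4 2 0 8 6 1]
After op 5 (reverse): [1 6 8 0 2 4 7 3 5]
After op 6 (in_shuffle): [2 1 4 6 7 8 3 0 5]
After op 7 (reverse): [5 0 3 8 7 6 4 1 2]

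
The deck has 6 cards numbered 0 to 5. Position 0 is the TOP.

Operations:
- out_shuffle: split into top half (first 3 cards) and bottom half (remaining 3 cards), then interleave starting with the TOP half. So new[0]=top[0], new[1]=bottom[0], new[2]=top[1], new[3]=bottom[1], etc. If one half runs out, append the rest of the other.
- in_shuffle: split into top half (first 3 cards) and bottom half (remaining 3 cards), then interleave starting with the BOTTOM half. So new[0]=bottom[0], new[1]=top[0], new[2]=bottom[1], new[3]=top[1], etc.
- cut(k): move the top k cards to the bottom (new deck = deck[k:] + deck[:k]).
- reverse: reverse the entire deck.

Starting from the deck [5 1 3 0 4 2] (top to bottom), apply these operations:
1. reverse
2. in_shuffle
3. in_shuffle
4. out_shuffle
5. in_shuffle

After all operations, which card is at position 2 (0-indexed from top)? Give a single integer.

After op 1 (reverse): [2 4 0 3 1 5]
After op 2 (in_shuffle): [3 2 1 4 5 0]
After op 3 (in_shuffle): [4 3 5 2 0 1]
After op 4 (out_shuffle): [4 2 3 0 5 1]
After op 5 (in_shuffle): [0 4 5 2 1 3]
Position 2: card 5.

Answer: 5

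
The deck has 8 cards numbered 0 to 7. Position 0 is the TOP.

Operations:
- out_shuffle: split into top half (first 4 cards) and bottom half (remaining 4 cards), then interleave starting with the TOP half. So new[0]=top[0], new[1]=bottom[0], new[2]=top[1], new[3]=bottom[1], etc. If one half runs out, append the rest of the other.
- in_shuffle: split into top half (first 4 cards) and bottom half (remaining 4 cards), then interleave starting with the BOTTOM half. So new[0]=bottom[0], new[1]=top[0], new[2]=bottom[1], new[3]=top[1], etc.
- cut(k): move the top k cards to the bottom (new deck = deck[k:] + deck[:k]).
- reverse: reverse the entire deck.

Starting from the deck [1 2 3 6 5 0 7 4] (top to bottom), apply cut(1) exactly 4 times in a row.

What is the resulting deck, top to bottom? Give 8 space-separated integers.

Answer: 5 0 7 4 1 2 3 6

Derivation:
After op 1 (cut(1)): [2 3 6 5 0 7 4 1]
After op 2 (cut(1)): [3 6 5 0 7 4 1 2]
After op 3 (cut(1)): [6 5 0 7 4 1 2 3]
After op 4 (cut(1)): [5 0 7 4 1 2 3 6]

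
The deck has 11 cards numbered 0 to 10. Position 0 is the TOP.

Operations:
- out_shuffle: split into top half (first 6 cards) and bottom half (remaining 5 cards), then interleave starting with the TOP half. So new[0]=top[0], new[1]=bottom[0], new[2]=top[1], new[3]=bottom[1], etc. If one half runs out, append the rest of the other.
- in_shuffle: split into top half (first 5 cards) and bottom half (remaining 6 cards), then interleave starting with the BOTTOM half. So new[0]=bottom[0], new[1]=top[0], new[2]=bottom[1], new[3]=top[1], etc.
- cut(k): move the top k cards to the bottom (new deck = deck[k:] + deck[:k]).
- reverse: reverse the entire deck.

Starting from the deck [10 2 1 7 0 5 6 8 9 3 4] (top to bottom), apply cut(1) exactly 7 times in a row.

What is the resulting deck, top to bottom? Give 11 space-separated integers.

Answer: 8 9 3 4 10 2 1 7 0 5 6

Derivation:
After op 1 (cut(1)): [2 1 7 0 5 6 8 9 3 4 10]
After op 2 (cut(1)): [1 7 0 5 6 8 9 3 4 10 2]
After op 3 (cut(1)): [7 0 5 6 8 9 3 4 10 2 1]
After op 4 (cut(1)): [0 5 6 8 9 3 4 10 2 1 7]
After op 5 (cut(1)): [5 6 8 9 3 4 10 2 1 7 0]
After op 6 (cut(1)): [6 8 9 3 4 10 2 1 7 0 5]
After op 7 (cut(1)): [8 9 3 4 10 2 1 7 0 5 6]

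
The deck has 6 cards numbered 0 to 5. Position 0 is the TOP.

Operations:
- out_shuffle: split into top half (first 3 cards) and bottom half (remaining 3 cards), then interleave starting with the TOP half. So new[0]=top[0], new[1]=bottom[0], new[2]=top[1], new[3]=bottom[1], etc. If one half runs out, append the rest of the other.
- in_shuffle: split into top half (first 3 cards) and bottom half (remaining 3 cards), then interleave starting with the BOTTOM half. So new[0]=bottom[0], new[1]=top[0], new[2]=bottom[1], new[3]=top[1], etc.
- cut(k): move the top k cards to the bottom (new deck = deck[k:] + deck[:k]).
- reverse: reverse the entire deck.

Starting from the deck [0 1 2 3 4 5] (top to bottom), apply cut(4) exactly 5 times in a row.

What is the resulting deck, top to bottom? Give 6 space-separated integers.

After op 1 (cut(4)): [4 5 0 1 2 3]
After op 2 (cut(4)): [2 3 4 5 0 1]
After op 3 (cut(4)): [0 1 2 3 4 5]
After op 4 (cut(4)): [4 5 0 1 2 3]
After op 5 (cut(4)): [2 3 4 5 0 1]

Answer: 2 3 4 5 0 1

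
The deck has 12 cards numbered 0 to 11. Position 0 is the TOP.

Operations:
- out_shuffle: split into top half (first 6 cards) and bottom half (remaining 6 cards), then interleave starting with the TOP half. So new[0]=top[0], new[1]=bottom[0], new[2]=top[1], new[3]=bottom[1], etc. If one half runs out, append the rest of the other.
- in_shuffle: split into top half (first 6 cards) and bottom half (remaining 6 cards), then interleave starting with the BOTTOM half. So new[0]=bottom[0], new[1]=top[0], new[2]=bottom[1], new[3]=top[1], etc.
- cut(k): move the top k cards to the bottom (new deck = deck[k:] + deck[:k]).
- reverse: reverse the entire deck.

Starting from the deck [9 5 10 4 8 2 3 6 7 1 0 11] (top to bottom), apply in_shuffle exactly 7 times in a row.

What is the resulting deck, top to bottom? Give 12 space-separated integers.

Answer: 2 11 8 0 4 1 10 7 5 6 9 3

Derivation:
After op 1 (in_shuffle): [3 9 6 5 7 10 1 4 0 8 11 2]
After op 2 (in_shuffle): [1 3 4 9 0 6 8 5 11 7 2 10]
After op 3 (in_shuffle): [8 1 5 3 11 4 7 9 2 0 10 6]
After op 4 (in_shuffle): [7 8 9 1 2 5 0 3 10 11 6 4]
After op 5 (in_shuffle): [0 7 3 8 10 9 11 1 6 2 4 5]
After op 6 (in_shuffle): [11 0 1 7 6 3 2 8 4 10 5 9]
After op 7 (in_shuffle): [2 11 8 0 4 1 10 7 5 6 9 3]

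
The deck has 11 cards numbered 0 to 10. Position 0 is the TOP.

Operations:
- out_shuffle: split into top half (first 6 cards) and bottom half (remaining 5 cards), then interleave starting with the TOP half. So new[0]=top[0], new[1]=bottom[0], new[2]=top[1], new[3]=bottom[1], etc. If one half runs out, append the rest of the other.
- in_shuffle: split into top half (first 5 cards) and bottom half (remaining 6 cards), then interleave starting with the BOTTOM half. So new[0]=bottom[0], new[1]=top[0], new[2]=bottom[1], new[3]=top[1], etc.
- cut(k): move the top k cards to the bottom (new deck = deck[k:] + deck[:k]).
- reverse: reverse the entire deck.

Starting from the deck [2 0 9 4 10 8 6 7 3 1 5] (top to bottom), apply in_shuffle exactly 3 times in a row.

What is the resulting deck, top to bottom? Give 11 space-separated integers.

Answer: 6 9 1 8 0 3 10 2 7 4 5

Derivation:
After op 1 (in_shuffle): [8 2 6 0 7 9 3 4 1 10 5]
After op 2 (in_shuffle): [9 8 3 2 4 6 1 0 10 7 5]
After op 3 (in_shuffle): [6 9 1 8 0 3 10 2 7 4 5]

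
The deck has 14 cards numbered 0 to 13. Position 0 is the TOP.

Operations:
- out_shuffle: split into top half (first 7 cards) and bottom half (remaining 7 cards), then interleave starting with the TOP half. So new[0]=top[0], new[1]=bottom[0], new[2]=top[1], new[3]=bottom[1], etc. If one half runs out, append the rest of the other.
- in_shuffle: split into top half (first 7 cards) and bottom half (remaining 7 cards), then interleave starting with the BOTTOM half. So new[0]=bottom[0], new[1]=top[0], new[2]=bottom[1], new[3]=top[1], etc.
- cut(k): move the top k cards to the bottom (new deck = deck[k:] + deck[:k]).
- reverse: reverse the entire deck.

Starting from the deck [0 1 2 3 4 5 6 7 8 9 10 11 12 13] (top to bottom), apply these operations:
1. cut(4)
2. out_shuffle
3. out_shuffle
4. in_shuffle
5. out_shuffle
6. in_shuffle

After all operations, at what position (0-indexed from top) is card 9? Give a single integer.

Answer: 1

Derivation:
After op 1 (cut(4)): [4 5 6 7 8 9 10 11 12 13 0 1 2 3]
After op 2 (out_shuffle): [4 11 5 12 6 13 7 0 8 1 9 2 10 3]
After op 3 (out_shuffle): [4 0 11 8 5 1 12 9 6 2 13 10 7 3]
After op 4 (in_shuffle): [9 4 6 0 2 11 13 8 10 5 7 1 3 12]
After op 5 (out_shuffle): [9 8 4 10 6 5 0 7 2 1 11 3 13 12]
After op 6 (in_shuffle): [7 9 2 8 1 4 11 10 3 6 13 5 12 0]
Card 9 is at position 1.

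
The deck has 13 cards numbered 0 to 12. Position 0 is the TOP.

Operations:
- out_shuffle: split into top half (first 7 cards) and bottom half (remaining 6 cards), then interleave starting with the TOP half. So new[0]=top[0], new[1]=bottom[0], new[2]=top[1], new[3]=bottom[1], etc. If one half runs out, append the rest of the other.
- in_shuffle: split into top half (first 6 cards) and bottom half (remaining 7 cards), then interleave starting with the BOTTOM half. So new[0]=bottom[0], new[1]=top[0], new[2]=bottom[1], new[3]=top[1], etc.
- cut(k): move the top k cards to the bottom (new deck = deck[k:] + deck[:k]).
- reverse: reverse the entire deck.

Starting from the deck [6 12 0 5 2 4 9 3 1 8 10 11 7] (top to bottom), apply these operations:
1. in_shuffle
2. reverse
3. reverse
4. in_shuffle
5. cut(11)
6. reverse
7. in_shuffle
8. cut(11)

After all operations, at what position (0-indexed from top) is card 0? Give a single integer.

After op 1 (in_shuffle): [9 6 3 12 1 0 8 5 10 2 11 4 7]
After op 2 (reverse): [7 4 11 2 10 5 8 0 1 12 3 6 9]
After op 3 (reverse): [9 6 3 12 1 0 8 5 10 2 11 4 7]
After op 4 (in_shuffle): [8 9 5 6 10 3 2 12 11 1 4 0 7]
After op 5 (cut(11)): [0 7 8 9 5 6 10 3 2 12 11 1 4]
After op 6 (reverse): [4 1 11 12 2 3 10 6 5 9 8 7 0]
After op 7 (in_shuffle): [10 4 6 1 5 11 9 12 8 2 7 3 0]
After op 8 (cut(11)): [3 0 10 4 6 1 5 11 9 12 8 2 7]
Card 0 is at position 1.

Answer: 1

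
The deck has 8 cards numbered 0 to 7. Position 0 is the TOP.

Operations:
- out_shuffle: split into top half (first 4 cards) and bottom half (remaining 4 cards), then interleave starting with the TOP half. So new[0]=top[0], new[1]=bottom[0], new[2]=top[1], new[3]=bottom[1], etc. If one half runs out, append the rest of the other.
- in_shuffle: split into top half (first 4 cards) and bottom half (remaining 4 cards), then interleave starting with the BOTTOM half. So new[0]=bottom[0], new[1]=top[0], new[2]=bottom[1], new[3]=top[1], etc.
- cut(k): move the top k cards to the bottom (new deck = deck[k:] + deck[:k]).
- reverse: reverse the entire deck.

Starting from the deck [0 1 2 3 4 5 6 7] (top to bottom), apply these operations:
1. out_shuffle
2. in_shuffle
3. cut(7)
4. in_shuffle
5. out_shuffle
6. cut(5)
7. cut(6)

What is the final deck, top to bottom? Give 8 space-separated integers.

Answer: 0 3 7 2 6 4 1 5

Derivation:
After op 1 (out_shuffle): [0 4 1 5 2 6 3 7]
After op 2 (in_shuffle): [2 0 6 4 3 1 7 5]
After op 3 (cut(7)): [5 2 0 6 4 3 1 7]
After op 4 (in_shuffle): [4 5 3 2 1 0 7 6]
After op 5 (out_shuffle): [4 1 5 0 3 7 2 6]
After op 6 (cut(5)): [7 2 6 4 1 5 0 3]
After op 7 (cut(6)): [0 3 7 2 6 4 1 5]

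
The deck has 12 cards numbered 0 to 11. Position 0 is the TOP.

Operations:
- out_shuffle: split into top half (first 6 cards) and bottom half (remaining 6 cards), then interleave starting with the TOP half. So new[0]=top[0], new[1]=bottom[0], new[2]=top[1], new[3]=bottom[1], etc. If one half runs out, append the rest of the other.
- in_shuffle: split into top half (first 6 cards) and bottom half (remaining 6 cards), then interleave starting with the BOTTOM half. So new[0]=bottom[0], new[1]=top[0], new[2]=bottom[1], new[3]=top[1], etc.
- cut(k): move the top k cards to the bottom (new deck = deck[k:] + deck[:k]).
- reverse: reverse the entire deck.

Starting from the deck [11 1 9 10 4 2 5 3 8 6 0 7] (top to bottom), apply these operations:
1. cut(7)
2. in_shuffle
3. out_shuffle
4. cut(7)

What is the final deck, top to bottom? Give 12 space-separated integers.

Answer: 7 10 5 6 11 1 4 3 0 9 2 8

Derivation:
After op 1 (cut(7)): [3 8 6 0 7 11 1 9 10 4 2 5]
After op 2 (in_shuffle): [1 3 9 8 10 6 4 0 2 7 5 11]
After op 3 (out_shuffle): [1 4 3 0 9 2 8 7 10 5 6 11]
After op 4 (cut(7)): [7 10 5 6 11 1 4 3 0 9 2 8]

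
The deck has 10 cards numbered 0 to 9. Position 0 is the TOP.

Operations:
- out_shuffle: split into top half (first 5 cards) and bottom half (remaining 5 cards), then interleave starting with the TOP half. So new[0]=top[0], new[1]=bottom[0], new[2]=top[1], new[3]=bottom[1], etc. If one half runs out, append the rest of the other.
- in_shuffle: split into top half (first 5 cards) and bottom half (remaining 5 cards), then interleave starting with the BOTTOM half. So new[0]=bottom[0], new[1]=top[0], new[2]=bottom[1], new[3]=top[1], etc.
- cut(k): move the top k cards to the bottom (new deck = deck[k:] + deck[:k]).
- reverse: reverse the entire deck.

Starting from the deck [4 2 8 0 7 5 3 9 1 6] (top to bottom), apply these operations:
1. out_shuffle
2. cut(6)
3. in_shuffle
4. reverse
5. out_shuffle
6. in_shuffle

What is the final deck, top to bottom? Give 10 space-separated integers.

Answer: 2 4 8 3 0 9 7 1 5 6

Derivation:
After op 1 (out_shuffle): [4 5 2 3 8 9 0 1 7 6]
After op 2 (cut(6)): [0 1 7 6 4 5 2 3 8 9]
After op 3 (in_shuffle): [5 0 2 1 3 7 8 6 9 4]
After op 4 (reverse): [4 9 6 8 7 3 1 2 0 5]
After op 5 (out_shuffle): [4 3 9 1 6 2 8 0 7 5]
After op 6 (in_shuffle): [2 4 8 3 0 9 7 1 5 6]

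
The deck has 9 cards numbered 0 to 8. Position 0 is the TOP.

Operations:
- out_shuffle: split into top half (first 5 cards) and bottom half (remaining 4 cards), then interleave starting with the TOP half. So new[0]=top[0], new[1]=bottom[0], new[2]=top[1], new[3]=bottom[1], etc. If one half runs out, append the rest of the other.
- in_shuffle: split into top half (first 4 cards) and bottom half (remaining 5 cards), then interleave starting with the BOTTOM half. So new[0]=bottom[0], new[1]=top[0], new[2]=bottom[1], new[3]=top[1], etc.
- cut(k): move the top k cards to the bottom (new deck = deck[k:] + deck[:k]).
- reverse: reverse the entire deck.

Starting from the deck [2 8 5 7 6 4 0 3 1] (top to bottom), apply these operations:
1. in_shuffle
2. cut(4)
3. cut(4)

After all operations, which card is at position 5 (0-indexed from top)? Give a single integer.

Answer: 0

Derivation:
After op 1 (in_shuffle): [6 2 4 8 0 5 3 7 1]
After op 2 (cut(4)): [0 5 3 7 1 6 2 4 8]
After op 3 (cut(4)): [1 6 2 4 8 0 5 3 7]
Position 5: card 0.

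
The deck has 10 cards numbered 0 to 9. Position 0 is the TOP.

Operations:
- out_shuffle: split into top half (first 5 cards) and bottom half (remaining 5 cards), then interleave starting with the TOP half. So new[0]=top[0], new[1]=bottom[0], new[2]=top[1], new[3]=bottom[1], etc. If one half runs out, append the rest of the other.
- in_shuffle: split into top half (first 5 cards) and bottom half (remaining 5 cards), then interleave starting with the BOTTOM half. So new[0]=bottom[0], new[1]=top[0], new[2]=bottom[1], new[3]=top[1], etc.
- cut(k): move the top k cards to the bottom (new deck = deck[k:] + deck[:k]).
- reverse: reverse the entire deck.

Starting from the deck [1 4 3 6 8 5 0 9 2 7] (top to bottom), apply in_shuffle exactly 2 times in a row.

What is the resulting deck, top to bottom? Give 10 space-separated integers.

After op 1 (in_shuffle): [5 1 0 4 9 3 2 6 7 8]
After op 2 (in_shuffle): [3 5 2 1 6 0 7 4 8 9]

Answer: 3 5 2 1 6 0 7 4 8 9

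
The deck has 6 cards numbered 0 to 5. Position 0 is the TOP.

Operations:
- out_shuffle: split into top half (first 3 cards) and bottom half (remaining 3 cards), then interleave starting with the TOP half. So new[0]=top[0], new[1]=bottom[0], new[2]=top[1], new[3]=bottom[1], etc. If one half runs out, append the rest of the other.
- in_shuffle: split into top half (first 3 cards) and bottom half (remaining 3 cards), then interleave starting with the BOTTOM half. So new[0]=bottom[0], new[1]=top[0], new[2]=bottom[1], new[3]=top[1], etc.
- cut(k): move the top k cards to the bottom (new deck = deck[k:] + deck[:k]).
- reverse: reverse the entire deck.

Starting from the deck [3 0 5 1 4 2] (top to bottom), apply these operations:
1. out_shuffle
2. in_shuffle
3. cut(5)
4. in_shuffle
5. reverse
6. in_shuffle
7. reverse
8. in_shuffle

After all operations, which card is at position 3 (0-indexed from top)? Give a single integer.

Answer: 5

Derivation:
After op 1 (out_shuffle): [3 1 0 4 5 2]
After op 2 (in_shuffle): [4 3 5 1 2 0]
After op 3 (cut(5)): [0 4 3 5 1 2]
After op 4 (in_shuffle): [5 0 1 4 2 3]
After op 5 (reverse): [3 2 4 1 0 5]
After op 6 (in_shuffle): [1 3 0 2 5 4]
After op 7 (reverse): [4 5 2 0 3 1]
After op 8 (in_shuffle): [0 4 3 5 1 2]
Position 3: card 5.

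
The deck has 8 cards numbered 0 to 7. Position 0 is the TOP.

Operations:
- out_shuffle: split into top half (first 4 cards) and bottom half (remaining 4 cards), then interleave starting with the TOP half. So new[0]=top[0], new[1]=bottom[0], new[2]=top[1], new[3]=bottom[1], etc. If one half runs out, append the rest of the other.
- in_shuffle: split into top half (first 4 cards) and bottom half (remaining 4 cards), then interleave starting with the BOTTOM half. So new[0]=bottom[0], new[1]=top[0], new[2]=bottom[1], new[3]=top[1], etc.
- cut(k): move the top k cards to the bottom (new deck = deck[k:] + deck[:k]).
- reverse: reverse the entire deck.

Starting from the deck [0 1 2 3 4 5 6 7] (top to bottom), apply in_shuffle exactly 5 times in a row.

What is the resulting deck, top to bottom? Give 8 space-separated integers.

After op 1 (in_shuffle): [4 0 5 1 6 2 7 3]
After op 2 (in_shuffle): [6 4 2 0 7 5 3 1]
After op 3 (in_shuffle): [7 6 5 4 3 2 1 0]
After op 4 (in_shuffle): [3 7 2 6 1 5 0 4]
After op 5 (in_shuffle): [1 3 5 7 0 2 4 6]

Answer: 1 3 5 7 0 2 4 6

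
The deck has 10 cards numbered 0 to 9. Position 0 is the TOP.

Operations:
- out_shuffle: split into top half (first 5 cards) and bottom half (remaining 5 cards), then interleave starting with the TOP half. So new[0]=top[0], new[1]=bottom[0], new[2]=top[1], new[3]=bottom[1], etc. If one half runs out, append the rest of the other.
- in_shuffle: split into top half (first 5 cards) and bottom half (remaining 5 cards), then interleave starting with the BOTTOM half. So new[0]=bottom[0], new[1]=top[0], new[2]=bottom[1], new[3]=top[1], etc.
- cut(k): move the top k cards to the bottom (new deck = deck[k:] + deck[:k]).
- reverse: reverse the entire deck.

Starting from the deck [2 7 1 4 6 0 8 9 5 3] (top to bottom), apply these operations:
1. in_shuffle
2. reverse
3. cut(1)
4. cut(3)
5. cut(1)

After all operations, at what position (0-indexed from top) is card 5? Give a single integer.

Answer: 8

Derivation:
After op 1 (in_shuffle): [0 2 8 7 9 1 5 4 3 6]
After op 2 (reverse): [6 3 4 5 1 9 7 8 2 0]
After op 3 (cut(1)): [3 4 5 1 9 7 8 2 0 6]
After op 4 (cut(3)): [1 9 7 8 2 0 6 3 4 5]
After op 5 (cut(1)): [9 7 8 2 0 6 3 4 5 1]
Card 5 is at position 8.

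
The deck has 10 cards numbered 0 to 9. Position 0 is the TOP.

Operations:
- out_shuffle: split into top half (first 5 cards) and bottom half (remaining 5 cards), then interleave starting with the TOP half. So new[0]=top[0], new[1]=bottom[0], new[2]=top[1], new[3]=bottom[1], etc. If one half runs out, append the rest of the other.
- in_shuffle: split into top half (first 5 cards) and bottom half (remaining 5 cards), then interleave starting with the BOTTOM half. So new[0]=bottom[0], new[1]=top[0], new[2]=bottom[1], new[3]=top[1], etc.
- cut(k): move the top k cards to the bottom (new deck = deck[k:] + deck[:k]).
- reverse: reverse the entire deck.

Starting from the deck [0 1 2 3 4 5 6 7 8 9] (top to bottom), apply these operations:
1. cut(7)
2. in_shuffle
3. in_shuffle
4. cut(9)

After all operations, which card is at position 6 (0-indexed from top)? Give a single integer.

After op 1 (cut(7)): [7 8 9 0 1 2 3 4 5 6]
After op 2 (in_shuffle): [2 7 3 8 4 9 5 0 6 1]
After op 3 (in_shuffle): [9 2 5 7 0 3 6 8 1 4]
After op 4 (cut(9)): [4 9 2 5 7 0 3 6 8 1]
Position 6: card 3.

Answer: 3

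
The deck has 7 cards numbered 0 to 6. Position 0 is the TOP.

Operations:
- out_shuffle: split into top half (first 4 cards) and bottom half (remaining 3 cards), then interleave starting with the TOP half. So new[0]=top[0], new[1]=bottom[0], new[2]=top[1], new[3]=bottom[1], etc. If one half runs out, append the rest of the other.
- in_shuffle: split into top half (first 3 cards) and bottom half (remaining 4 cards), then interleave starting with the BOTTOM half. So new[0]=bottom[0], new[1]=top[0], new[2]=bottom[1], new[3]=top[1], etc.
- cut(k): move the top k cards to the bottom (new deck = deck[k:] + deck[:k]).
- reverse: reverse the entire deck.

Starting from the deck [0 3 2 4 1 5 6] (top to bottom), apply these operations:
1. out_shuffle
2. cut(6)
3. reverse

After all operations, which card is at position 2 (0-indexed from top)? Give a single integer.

After op 1 (out_shuffle): [0 1 3 5 2 6 4]
After op 2 (cut(6)): [4 0 1 3 5 2 6]
After op 3 (reverse): [6 2 5 3 1 0 4]
Position 2: card 5.

Answer: 5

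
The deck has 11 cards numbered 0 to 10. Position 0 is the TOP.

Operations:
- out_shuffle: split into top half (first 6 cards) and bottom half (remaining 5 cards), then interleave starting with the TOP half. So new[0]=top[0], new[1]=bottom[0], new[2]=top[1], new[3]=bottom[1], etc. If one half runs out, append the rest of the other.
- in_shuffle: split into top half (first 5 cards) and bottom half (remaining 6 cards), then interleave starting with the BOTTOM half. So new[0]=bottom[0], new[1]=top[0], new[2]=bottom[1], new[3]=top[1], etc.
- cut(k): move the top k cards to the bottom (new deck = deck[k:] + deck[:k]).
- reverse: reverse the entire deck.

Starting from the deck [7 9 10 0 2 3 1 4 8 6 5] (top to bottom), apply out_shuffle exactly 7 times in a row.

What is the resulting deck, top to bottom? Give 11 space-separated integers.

Answer: 7 8 3 10 5 4 2 9 6 1 0

Derivation:
After op 1 (out_shuffle): [7 1 9 4 10 8 0 6 2 5 3]
After op 2 (out_shuffle): [7 0 1 6 9 2 4 5 10 3 8]
After op 3 (out_shuffle): [7 4 0 5 1 10 6 3 9 8 2]
After op 4 (out_shuffle): [7 6 4 3 0 9 5 8 1 2 10]
After op 5 (out_shuffle): [7 5 6 8 4 1 3 2 0 10 9]
After op 6 (out_shuffle): [7 3 5 2 6 0 8 10 4 9 1]
After op 7 (out_shuffle): [7 8 3 10 5 4 2 9 6 1 0]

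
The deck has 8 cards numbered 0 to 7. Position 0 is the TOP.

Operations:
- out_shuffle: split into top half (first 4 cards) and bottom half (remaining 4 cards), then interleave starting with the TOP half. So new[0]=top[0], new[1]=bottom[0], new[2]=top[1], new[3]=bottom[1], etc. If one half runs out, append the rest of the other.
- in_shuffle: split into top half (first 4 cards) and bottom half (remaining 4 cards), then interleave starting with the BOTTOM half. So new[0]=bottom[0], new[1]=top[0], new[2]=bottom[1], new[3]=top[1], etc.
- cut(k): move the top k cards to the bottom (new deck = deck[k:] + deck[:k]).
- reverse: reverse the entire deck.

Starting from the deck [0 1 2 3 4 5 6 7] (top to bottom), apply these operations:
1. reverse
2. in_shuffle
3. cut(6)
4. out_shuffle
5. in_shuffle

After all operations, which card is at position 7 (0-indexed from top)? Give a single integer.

Answer: 6

Derivation:
After op 1 (reverse): [7 6 5 4 3 2 1 0]
After op 2 (in_shuffle): [3 7 2 6 1 5 0 4]
After op 3 (cut(6)): [0 4 3 7 2 6 1 5]
After op 4 (out_shuffle): [0 2 4 6 3 1 7 5]
After op 5 (in_shuffle): [3 0 1 2 7 4 5 6]
Position 7: card 6.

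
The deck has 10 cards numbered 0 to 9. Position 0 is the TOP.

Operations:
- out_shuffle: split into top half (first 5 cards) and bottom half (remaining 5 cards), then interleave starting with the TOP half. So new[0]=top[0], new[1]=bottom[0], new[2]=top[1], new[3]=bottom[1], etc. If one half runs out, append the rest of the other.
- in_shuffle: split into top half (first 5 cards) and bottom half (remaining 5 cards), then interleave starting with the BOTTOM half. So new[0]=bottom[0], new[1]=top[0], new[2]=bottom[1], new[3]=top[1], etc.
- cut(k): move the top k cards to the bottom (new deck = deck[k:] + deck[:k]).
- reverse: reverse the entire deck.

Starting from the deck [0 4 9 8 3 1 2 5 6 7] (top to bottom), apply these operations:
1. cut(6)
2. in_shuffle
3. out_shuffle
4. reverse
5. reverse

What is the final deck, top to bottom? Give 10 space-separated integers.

After op 1 (cut(6)): [2 5 6 7 0 4 9 8 3 1]
After op 2 (in_shuffle): [4 2 9 5 8 6 3 7 1 0]
After op 3 (out_shuffle): [4 6 2 3 9 7 5 1 8 0]
After op 4 (reverse): [0 8 1 5 7 9 3 2 6 4]
After op 5 (reverse): [4 6 2 3 9 7 5 1 8 0]

Answer: 4 6 2 3 9 7 5 1 8 0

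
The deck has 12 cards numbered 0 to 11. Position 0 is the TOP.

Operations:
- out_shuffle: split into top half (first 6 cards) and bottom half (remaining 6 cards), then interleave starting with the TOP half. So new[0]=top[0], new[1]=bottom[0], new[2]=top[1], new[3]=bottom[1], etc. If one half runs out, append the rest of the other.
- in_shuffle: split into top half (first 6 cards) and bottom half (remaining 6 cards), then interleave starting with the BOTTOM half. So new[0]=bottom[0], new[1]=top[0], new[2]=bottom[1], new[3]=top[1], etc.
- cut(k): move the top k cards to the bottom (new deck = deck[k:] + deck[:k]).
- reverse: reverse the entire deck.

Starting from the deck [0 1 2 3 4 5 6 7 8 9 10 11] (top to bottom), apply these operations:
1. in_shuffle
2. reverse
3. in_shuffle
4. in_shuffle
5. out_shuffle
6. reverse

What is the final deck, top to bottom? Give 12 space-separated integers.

Answer: 4 8 9 0 1 5 6 10 11 2 3 7

Derivation:
After op 1 (in_shuffle): [6 0 7 1 8 2 9 3 10 4 11 5]
After op 2 (reverse): [5 11 4 10 3 9 2 8 1 7 0 6]
After op 3 (in_shuffle): [2 5 8 11 1 4 7 10 0 3 6 9]
After op 4 (in_shuffle): [7 2 10 5 0 8 3 11 6 1 9 4]
After op 5 (out_shuffle): [7 3 2 11 10 6 5 1 0 9 8 4]
After op 6 (reverse): [4 8 9 0 1 5 6 10 11 2 3 7]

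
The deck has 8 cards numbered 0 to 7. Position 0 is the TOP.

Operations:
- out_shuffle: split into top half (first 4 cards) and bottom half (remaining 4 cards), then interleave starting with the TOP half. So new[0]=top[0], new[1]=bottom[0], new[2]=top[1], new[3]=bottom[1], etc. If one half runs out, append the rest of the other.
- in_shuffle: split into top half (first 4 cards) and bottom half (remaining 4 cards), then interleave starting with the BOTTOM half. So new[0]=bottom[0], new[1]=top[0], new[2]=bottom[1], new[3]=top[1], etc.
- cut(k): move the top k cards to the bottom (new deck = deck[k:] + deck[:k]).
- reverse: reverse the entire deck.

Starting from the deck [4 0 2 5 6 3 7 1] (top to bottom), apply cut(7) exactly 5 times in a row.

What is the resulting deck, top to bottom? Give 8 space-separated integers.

After op 1 (cut(7)): [1 4 0 2 5 6 3 7]
After op 2 (cut(7)): [7 1 4 0 2 5 6 3]
After op 3 (cut(7)): [3 7 1 4 0 2 5 6]
After op 4 (cut(7)): [6 3 7 1 4 0 2 5]
After op 5 (cut(7)): [5 6 3 7 1 4 0 2]

Answer: 5 6 3 7 1 4 0 2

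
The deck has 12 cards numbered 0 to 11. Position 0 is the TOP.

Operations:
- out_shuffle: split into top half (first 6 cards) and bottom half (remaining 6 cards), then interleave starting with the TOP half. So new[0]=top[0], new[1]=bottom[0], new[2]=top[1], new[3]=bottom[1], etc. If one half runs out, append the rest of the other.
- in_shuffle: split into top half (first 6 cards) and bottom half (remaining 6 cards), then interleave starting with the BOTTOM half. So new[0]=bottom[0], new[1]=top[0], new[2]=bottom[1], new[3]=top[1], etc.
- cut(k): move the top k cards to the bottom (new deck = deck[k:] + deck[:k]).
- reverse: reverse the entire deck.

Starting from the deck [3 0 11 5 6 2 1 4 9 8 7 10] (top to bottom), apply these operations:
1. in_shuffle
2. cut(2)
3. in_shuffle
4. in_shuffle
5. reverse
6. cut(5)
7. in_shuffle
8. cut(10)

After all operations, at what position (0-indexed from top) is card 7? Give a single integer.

Answer: 1

Derivation:
After op 1 (in_shuffle): [1 3 4 0 9 11 8 5 7 6 10 2]
After op 2 (cut(2)): [4 0 9 11 8 5 7 6 10 2 1 3]
After op 3 (in_shuffle): [7 4 6 0 10 9 2 11 1 8 3 5]
After op 4 (in_shuffle): [2 7 11 4 1 6 8 0 3 10 5 9]
After op 5 (reverse): [9 5 10 3 0 8 6 1 4 11 7 2]
After op 6 (cut(5)): [8 6 1 4 11 7 2 9 5 10 3 0]
After op 7 (in_shuffle): [2 8 9 6 5 1 10 4 3 11 0 7]
After op 8 (cut(10)): [0 7 2 8 9 6 5 1 10 4 3 11]
Card 7 is at position 1.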